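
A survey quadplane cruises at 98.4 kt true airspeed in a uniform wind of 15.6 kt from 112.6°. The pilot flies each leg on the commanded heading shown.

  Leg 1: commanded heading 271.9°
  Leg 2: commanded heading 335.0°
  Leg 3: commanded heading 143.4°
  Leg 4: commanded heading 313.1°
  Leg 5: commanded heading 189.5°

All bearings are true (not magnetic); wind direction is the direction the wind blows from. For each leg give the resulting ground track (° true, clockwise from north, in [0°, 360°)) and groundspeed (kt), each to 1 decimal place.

Leg 1: heading 271.9°; drift +2.8° → track 274.7°, groundspeed 113.1 kt
Leg 2: heading 335.0°; drift -5.5° → track 329.5°, groundspeed 110.4 kt
Leg 3: heading 143.4°; drift +5.4° → track 148.8°, groundspeed 85.4 kt
Leg 4: heading 313.1°; drift -2.8° → track 310.3°, groundspeed 113.1 kt
Leg 5: heading 189.5°; drift +9.1° → track 198.6°, groundspeed 96.1 kt

Leg 1: track=274.7°, groundspeed=113.1 kt
Leg 2: track=329.5°, groundspeed=110.4 kt
Leg 3: track=148.8°, groundspeed=85.4 kt
Leg 4: track=310.3°, groundspeed=113.1 kt
Leg 5: track=198.6°, groundspeed=96.1 kt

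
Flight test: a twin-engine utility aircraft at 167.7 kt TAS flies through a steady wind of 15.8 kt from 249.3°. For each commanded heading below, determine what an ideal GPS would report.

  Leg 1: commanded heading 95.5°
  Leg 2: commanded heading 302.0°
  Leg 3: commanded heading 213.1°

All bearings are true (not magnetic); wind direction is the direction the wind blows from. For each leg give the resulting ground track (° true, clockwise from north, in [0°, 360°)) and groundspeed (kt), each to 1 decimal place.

Leg 1: heading 95.5°; drift -2.2° → track 93.3°, groundspeed 182.0 kt
Leg 2: heading 302.0°; drift +4.5° → track 306.5°, groundspeed 158.6 kt
Leg 3: heading 213.1°; drift -3.4° → track 209.7°, groundspeed 155.2 kt

Leg 1: track=93.3°, groundspeed=182.0 kt
Leg 2: track=306.5°, groundspeed=158.6 kt
Leg 3: track=209.7°, groundspeed=155.2 kt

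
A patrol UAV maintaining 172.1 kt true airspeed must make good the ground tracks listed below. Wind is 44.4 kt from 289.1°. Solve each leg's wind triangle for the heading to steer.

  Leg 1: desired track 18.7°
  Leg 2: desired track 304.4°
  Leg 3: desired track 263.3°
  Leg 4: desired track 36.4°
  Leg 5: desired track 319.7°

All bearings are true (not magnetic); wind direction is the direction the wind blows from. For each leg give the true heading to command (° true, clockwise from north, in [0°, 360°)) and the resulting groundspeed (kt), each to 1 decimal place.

Leg 1: heading=3.7°, groundspeed=166.0 kt
Leg 2: heading=300.5°, groundspeed=128.9 kt
Leg 3: heading=269.7°, groundspeed=131.0 kt
Leg 4: heading=22.1°, groundspeed=180.0 kt
Leg 5: heading=312.2°, groundspeed=132.4 kt

Leg 1: desired track 18.7°; wind correction -15.0° → command heading 3.7°, groundspeed 166.0 kt
Leg 2: desired track 304.4°; wind correction -3.9° → command heading 300.5°, groundspeed 128.9 kt
Leg 3: desired track 263.3°; wind correction +6.4° → command heading 269.7°, groundspeed 131.0 kt
Leg 4: desired track 36.4°; wind correction -14.3° → command heading 22.1°, groundspeed 180.0 kt
Leg 5: desired track 319.7°; wind correction -7.5° → command heading 312.2°, groundspeed 132.4 kt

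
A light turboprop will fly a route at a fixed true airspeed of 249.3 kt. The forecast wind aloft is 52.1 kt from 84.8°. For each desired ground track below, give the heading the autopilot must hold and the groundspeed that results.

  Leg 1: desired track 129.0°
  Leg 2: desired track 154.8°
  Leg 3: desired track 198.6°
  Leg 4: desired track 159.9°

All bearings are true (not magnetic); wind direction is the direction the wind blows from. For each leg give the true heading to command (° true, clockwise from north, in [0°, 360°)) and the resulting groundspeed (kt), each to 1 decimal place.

Leg 1: heading=120.6°, groundspeed=209.3 kt
Leg 2: heading=143.5°, groundspeed=226.6 kt
Leg 3: heading=187.6°, groundspeed=265.7 kt
Leg 4: heading=148.2°, groundspeed=230.8 kt

Leg 1: desired track 129.0°; wind correction -8.4° → command heading 120.6°, groundspeed 209.3 kt
Leg 2: desired track 154.8°; wind correction -11.3° → command heading 143.5°, groundspeed 226.6 kt
Leg 3: desired track 198.6°; wind correction -11.0° → command heading 187.6°, groundspeed 265.7 kt
Leg 4: desired track 159.9°; wind correction -11.7° → command heading 148.2°, groundspeed 230.8 kt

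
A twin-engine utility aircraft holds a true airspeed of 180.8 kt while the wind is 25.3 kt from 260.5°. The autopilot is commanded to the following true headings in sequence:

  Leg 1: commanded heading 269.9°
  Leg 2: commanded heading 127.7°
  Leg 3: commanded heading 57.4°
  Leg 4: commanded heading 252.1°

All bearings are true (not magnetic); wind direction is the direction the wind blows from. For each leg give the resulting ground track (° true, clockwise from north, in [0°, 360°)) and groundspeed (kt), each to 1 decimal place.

Leg 1: heading 269.9°; drift +1.5° → track 271.4°, groundspeed 155.9 kt
Leg 2: heading 127.7°; drift -5.4° → track 122.3°, groundspeed 198.9 kt
Leg 3: heading 57.4°; drift +2.8° → track 60.2°, groundspeed 204.3 kt
Leg 4: heading 252.1°; drift -1.4° → track 250.7°, groundspeed 155.8 kt

Leg 1: track=271.4°, groundspeed=155.9 kt
Leg 2: track=122.3°, groundspeed=198.9 kt
Leg 3: track=60.2°, groundspeed=204.3 kt
Leg 4: track=250.7°, groundspeed=155.8 kt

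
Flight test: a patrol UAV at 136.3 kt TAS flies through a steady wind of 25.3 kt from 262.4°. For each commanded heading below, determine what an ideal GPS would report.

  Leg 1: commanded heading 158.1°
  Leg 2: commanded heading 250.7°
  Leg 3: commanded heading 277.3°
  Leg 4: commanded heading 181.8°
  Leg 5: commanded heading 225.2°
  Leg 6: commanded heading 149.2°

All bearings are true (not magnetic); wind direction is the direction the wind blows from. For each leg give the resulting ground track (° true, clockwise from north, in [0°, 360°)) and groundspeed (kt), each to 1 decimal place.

Leg 1: track=148.3°, groundspeed=144.6 kt
Leg 2: track=248.1°, groundspeed=111.6 kt
Leg 3: track=280.6°, groundspeed=112.0 kt
Leg 4: track=171.1°, groundspeed=134.5 kt
Leg 5: track=217.7°, groundspeed=117.2 kt
Leg 6: track=140.2°, groundspeed=148.1 kt

Leg 1: heading 158.1°; drift -9.8° → track 148.3°, groundspeed 144.6 kt
Leg 2: heading 250.7°; drift -2.6° → track 248.1°, groundspeed 111.6 kt
Leg 3: heading 277.3°; drift +3.3° → track 280.6°, groundspeed 112.0 kt
Leg 4: heading 181.8°; drift -10.7° → track 171.1°, groundspeed 134.5 kt
Leg 5: heading 225.2°; drift -7.5° → track 217.7°, groundspeed 117.2 kt
Leg 6: heading 149.2°; drift -9.0° → track 140.2°, groundspeed 148.1 kt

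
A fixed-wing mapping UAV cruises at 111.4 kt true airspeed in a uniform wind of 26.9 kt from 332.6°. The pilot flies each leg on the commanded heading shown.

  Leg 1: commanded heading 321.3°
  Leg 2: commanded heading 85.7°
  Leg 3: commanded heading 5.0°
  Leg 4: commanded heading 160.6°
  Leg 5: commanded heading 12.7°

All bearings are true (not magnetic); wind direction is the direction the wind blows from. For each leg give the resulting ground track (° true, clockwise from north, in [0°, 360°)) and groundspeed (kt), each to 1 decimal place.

Leg 1: track=317.8°, groundspeed=85.2 kt
Leg 2: track=97.2°, groundspeed=124.4 kt
Leg 3: track=14.2°, groundspeed=89.9 kt
Leg 4: track=159.0°, groundspeed=138.1 kt
Leg 5: track=23.5°, groundspeed=92.5 kt

Leg 1: heading 321.3°; drift -3.5° → track 317.8°, groundspeed 85.2 kt
Leg 2: heading 85.7°; drift +11.5° → track 97.2°, groundspeed 124.4 kt
Leg 3: heading 5.0°; drift +9.2° → track 14.2°, groundspeed 89.9 kt
Leg 4: heading 160.6°; drift -1.6° → track 159.0°, groundspeed 138.1 kt
Leg 5: heading 12.7°; drift +10.8° → track 23.5°, groundspeed 92.5 kt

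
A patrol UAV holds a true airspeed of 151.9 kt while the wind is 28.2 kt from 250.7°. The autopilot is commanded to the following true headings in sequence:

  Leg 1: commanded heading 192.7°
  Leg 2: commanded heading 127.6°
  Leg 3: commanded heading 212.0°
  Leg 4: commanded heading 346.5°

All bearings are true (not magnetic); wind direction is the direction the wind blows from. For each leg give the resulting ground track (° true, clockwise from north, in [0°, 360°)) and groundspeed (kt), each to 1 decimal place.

Leg 1: track=182.8°, groundspeed=139.0 kt
Leg 2: track=119.6°, groundspeed=169.0 kt
Leg 3: track=204.3°, groundspeed=131.1 kt
Leg 4: track=356.8°, groundspeed=157.3 kt

Leg 1: heading 192.7°; drift -9.9° → track 182.8°, groundspeed 139.0 kt
Leg 2: heading 127.6°; drift -8.0° → track 119.6°, groundspeed 169.0 kt
Leg 3: heading 212.0°; drift -7.7° → track 204.3°, groundspeed 131.1 kt
Leg 4: heading 346.5°; drift +10.3° → track 356.8°, groundspeed 157.3 kt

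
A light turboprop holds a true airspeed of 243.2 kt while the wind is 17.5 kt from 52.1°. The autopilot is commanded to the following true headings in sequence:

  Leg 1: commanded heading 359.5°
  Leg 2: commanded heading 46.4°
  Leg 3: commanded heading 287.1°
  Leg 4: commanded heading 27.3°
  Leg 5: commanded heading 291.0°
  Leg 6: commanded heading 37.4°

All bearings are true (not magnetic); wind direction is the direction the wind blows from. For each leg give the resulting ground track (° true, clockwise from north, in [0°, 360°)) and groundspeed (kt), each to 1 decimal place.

Leg 1: track=356.1°, groundspeed=233.0 kt
Leg 2: track=46.0°, groundspeed=225.8 kt
Leg 3: track=283.9°, groundspeed=253.6 kt
Leg 4: track=25.5°, groundspeed=227.4 kt
Leg 5: track=287.6°, groundspeed=252.7 kt
Leg 6: track=36.3°, groundspeed=226.3 kt

Leg 1: heading 359.5°; drift -3.4° → track 356.1°, groundspeed 233.0 kt
Leg 2: heading 46.4°; drift -0.4° → track 46.0°, groundspeed 225.8 kt
Leg 3: heading 287.1°; drift -3.2° → track 283.9°, groundspeed 253.6 kt
Leg 4: heading 27.3°; drift -1.8° → track 25.5°, groundspeed 227.4 kt
Leg 5: heading 291.0°; drift -3.4° → track 287.6°, groundspeed 252.7 kt
Leg 6: heading 37.4°; drift -1.1° → track 36.3°, groundspeed 226.3 kt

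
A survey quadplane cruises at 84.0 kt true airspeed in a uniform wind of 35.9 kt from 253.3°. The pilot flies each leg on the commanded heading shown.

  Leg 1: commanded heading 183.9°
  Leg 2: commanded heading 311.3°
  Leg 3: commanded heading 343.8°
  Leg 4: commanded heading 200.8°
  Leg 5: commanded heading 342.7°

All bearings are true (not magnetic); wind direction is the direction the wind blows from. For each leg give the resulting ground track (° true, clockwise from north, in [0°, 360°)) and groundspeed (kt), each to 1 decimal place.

Leg 1: track=158.7°, groundspeed=78.9 kt
Leg 2: track=336.4°, groundspeed=71.8 kt
Leg 3: track=6.9°, groundspeed=91.6 kt
Leg 4: track=176.2°, groundspeed=68.4 kt
Leg 5: track=5.9°, groundspeed=91.0 kt

Leg 1: heading 183.9°; drift -25.2° → track 158.7°, groundspeed 78.9 kt
Leg 2: heading 311.3°; drift +25.1° → track 336.4°, groundspeed 71.8 kt
Leg 3: heading 343.8°; drift +23.1° → track 6.9°, groundspeed 91.6 kt
Leg 4: heading 200.8°; drift -24.6° → track 176.2°, groundspeed 68.4 kt
Leg 5: heading 342.7°; drift +23.2° → track 5.9°, groundspeed 91.0 kt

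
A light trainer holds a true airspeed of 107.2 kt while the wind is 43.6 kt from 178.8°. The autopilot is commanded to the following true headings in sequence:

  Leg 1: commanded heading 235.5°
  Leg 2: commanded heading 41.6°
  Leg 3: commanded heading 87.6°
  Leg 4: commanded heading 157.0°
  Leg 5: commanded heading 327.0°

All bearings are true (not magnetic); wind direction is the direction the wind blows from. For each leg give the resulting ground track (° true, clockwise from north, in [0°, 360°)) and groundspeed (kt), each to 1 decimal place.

Leg 1: heading 235.5°; drift +23.6° → track 259.1°, groundspeed 90.9 kt
Leg 2: heading 41.6°; drift -12.0° → track 29.6°, groundspeed 142.3 kt
Leg 3: heading 87.6°; drift -22.0° → track 65.6°, groundspeed 116.6 kt
Leg 4: heading 157.0°; drift -13.6° → track 143.4°, groundspeed 68.7 kt
Leg 5: heading 327.0°; drift +9.0° → track 336.0°, groundspeed 146.1 kt

Leg 1: track=259.1°, groundspeed=90.9 kt
Leg 2: track=29.6°, groundspeed=142.3 kt
Leg 3: track=65.6°, groundspeed=116.6 kt
Leg 4: track=143.4°, groundspeed=68.7 kt
Leg 5: track=336.0°, groundspeed=146.1 kt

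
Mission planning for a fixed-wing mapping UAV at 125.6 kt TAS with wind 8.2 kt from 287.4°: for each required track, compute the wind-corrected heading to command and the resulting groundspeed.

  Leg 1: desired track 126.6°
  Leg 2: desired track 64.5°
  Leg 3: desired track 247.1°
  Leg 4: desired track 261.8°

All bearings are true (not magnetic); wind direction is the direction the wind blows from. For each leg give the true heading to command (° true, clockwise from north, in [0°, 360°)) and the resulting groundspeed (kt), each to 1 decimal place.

Leg 1: desired track 126.6°; wind correction +1.2° → command heading 127.8°, groundspeed 133.3 kt
Leg 2: desired track 64.5°; wind correction -2.5° → command heading 62.0°, groundspeed 131.5 kt
Leg 3: desired track 247.1°; wind correction +2.4° → command heading 249.5°, groundspeed 119.2 kt
Leg 4: desired track 261.8°; wind correction +1.6° → command heading 263.4°, groundspeed 118.2 kt

Leg 1: heading=127.8°, groundspeed=133.3 kt
Leg 2: heading=62.0°, groundspeed=131.5 kt
Leg 3: heading=249.5°, groundspeed=119.2 kt
Leg 4: heading=263.4°, groundspeed=118.2 kt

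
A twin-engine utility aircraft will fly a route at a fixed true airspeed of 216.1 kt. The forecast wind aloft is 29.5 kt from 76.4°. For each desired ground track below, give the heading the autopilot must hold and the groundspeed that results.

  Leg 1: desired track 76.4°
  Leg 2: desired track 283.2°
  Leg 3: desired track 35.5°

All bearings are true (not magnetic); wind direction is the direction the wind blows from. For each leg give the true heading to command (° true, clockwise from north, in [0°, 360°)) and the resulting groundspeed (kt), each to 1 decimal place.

Leg 1: desired track 76.4°; wind correction +0.0° → command heading 76.4°, groundspeed 186.6 kt
Leg 2: desired track 283.2°; wind correction +3.5° → command heading 286.7°, groundspeed 242.0 kt
Leg 3: desired track 35.5°; wind correction +5.1° → command heading 40.6°, groundspeed 192.9 kt

Leg 1: heading=76.4°, groundspeed=186.6 kt
Leg 2: heading=286.7°, groundspeed=242.0 kt
Leg 3: heading=40.6°, groundspeed=192.9 kt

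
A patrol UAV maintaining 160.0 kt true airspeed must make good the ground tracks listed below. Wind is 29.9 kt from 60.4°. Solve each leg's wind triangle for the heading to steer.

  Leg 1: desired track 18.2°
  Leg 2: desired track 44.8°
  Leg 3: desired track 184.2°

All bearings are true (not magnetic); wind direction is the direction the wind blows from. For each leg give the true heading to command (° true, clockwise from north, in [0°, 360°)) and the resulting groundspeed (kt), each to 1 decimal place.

Leg 1: desired track 18.2°; wind correction +7.2° → command heading 25.4°, groundspeed 136.6 kt
Leg 2: desired track 44.8°; wind correction +2.9° → command heading 47.7°, groundspeed 131.0 kt
Leg 3: desired track 184.2°; wind correction -8.9° → command heading 175.3°, groundspeed 174.7 kt

Leg 1: heading=25.4°, groundspeed=136.6 kt
Leg 2: heading=47.7°, groundspeed=131.0 kt
Leg 3: heading=175.3°, groundspeed=174.7 kt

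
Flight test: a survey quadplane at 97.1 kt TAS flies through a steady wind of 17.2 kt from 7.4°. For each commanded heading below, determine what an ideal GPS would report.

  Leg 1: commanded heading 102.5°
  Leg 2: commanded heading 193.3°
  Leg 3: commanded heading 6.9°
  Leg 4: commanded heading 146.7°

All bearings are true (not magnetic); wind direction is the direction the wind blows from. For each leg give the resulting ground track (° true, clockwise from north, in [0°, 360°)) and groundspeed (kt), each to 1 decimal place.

Leg 1: track=112.4°, groundspeed=100.1 kt
Leg 2: track=192.4°, groundspeed=114.2 kt
Leg 3: track=6.8°, groundspeed=79.9 kt
Leg 4: track=152.5°, groundspeed=110.7 kt

Leg 1: heading 102.5°; drift +9.9° → track 112.4°, groundspeed 100.1 kt
Leg 2: heading 193.3°; drift -0.9° → track 192.4°, groundspeed 114.2 kt
Leg 3: heading 6.9°; drift -0.1° → track 6.8°, groundspeed 79.9 kt
Leg 4: heading 146.7°; drift +5.8° → track 152.5°, groundspeed 110.7 kt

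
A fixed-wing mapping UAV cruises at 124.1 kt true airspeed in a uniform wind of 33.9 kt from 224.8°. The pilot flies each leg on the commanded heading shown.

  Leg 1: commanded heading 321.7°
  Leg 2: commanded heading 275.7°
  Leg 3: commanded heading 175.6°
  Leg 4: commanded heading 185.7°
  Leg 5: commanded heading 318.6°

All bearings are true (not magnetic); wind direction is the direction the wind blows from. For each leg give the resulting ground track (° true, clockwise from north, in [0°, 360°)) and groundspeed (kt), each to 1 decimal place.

Leg 1: heading 321.7°; drift +14.7° → track 336.4°, groundspeed 132.5 kt
Leg 2: heading 275.7°; drift +14.4° → track 290.1°, groundspeed 106.0 kt
Leg 3: heading 175.6°; drift -14.1° → track 161.5°, groundspeed 105.1 kt
Leg 4: heading 185.7°; drift -12.3° → track 173.4°, groundspeed 100.1 kt
Leg 5: heading 318.6°; drift +15.0° → track 333.6°, groundspeed 130.8 kt

Leg 1: track=336.4°, groundspeed=132.5 kt
Leg 2: track=290.1°, groundspeed=106.0 kt
Leg 3: track=161.5°, groundspeed=105.1 kt
Leg 4: track=173.4°, groundspeed=100.1 kt
Leg 5: track=333.6°, groundspeed=130.8 kt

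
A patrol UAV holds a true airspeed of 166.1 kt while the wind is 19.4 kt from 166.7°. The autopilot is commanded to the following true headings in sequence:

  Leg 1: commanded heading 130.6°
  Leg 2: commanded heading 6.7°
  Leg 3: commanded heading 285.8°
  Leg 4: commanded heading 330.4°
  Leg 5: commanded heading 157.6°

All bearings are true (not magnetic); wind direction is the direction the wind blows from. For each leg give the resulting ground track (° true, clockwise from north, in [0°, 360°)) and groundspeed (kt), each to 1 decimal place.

Leg 1: heading 130.6°; drift -4.3° → track 126.3°, groundspeed 150.9 kt
Leg 2: heading 6.7°; drift -2.1° → track 4.6°, groundspeed 184.4 kt
Leg 3: heading 285.8°; drift +5.5° → track 291.3°, groundspeed 176.4 kt
Leg 4: heading 330.4°; drift +1.7° → track 332.1°, groundspeed 184.8 kt
Leg 5: heading 157.6°; drift -1.2° → track 156.4°, groundspeed 147.0 kt

Leg 1: track=126.3°, groundspeed=150.9 kt
Leg 2: track=4.6°, groundspeed=184.4 kt
Leg 3: track=291.3°, groundspeed=176.4 kt
Leg 4: track=332.1°, groundspeed=184.8 kt
Leg 5: track=156.4°, groundspeed=147.0 kt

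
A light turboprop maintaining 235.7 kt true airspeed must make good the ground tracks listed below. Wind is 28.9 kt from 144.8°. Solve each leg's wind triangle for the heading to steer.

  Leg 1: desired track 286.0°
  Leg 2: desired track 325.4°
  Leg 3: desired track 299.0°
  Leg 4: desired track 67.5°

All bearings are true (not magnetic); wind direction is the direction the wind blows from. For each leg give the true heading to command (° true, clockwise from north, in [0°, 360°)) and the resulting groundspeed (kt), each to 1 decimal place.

Leg 1: desired track 286.0°; wind correction -4.4° → command heading 281.6°, groundspeed 257.5 kt
Leg 2: desired track 325.4°; wind correction +0.1° → command heading 325.5°, groundspeed 264.6 kt
Leg 3: desired track 299.0°; wind correction -3.1° → command heading 295.9°, groundspeed 261.4 kt
Leg 4: desired track 67.5°; wind correction +6.9° → command heading 74.4°, groundspeed 227.7 kt

Leg 1: heading=281.6°, groundspeed=257.5 kt
Leg 2: heading=325.5°, groundspeed=264.6 kt
Leg 3: heading=295.9°, groundspeed=261.4 kt
Leg 4: heading=74.4°, groundspeed=227.7 kt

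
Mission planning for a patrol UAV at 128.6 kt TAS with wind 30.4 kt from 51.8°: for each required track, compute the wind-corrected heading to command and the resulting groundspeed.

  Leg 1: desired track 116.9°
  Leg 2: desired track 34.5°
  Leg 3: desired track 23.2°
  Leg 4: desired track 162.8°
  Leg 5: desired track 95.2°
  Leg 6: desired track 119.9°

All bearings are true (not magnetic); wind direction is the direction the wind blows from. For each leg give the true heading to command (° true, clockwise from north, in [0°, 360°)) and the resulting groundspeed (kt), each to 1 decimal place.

Leg 1: heading=104.5°, groundspeed=112.8 kt
Leg 2: heading=38.5°, groundspeed=99.3 kt
Leg 3: heading=29.7°, groundspeed=101.1 kt
Leg 4: heading=150.1°, groundspeed=136.3 kt
Leg 5: heading=85.9°, groundspeed=104.8 kt
Leg 6: heading=107.2°, groundspeed=114.1 kt

Leg 1: desired track 116.9°; wind correction -12.4° → command heading 104.5°, groundspeed 112.8 kt
Leg 2: desired track 34.5°; wind correction +4.0° → command heading 38.5°, groundspeed 99.3 kt
Leg 3: desired track 23.2°; wind correction +6.5° → command heading 29.7°, groundspeed 101.1 kt
Leg 4: desired track 162.8°; wind correction -12.7° → command heading 150.1°, groundspeed 136.3 kt
Leg 5: desired track 95.2°; wind correction -9.3° → command heading 85.9°, groundspeed 104.8 kt
Leg 6: desired track 119.9°; wind correction -12.7° → command heading 107.2°, groundspeed 114.1 kt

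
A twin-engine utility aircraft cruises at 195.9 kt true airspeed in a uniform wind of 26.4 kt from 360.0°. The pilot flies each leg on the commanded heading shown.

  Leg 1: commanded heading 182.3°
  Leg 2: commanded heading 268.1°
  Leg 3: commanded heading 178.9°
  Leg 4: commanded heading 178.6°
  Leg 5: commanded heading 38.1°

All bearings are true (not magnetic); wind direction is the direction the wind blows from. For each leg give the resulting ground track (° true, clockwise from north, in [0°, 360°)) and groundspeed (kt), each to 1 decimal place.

Leg 1: track=182.0°, groundspeed=222.3 kt
Leg 2: track=260.5°, groundspeed=198.5 kt
Leg 3: track=179.0°, groundspeed=222.3 kt
Leg 4: track=178.8°, groundspeed=222.3 kt
Leg 5: track=43.4°, groundspeed=175.9 kt

Leg 1: heading 182.3°; drift -0.3° → track 182.0°, groundspeed 222.3 kt
Leg 2: heading 268.1°; drift -7.6° → track 260.5°, groundspeed 198.5 kt
Leg 3: heading 178.9°; drift +0.1° → track 179.0°, groundspeed 222.3 kt
Leg 4: heading 178.6°; drift +0.2° → track 178.8°, groundspeed 222.3 kt
Leg 5: heading 38.1°; drift +5.3° → track 43.4°, groundspeed 175.9 kt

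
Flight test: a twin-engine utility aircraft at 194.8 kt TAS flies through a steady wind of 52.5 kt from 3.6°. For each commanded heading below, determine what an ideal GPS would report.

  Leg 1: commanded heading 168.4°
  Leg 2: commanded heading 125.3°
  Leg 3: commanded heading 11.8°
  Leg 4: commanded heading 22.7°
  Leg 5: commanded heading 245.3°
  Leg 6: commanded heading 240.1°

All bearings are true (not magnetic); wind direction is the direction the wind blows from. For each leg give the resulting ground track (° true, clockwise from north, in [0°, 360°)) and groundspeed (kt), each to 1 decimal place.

Leg 1: track=171.6°, groundspeed=245.8 kt
Leg 2: track=136.7°, groundspeed=226.8 kt
Leg 3: track=14.8°, groundspeed=143.0 kt
Leg 4: track=29.4°, groundspeed=146.2 kt
Leg 5: track=233.4°, groundspeed=224.5 kt
Leg 6: track=229.0°, groundspeed=228.0 kt

Leg 1: heading 168.4°; drift +3.2° → track 171.6°, groundspeed 245.8 kt
Leg 2: heading 125.3°; drift +11.4° → track 136.7°, groundspeed 226.8 kt
Leg 3: heading 11.8°; drift +3.0° → track 14.8°, groundspeed 143.0 kt
Leg 4: heading 22.7°; drift +6.7° → track 29.4°, groundspeed 146.2 kt
Leg 5: heading 245.3°; drift -11.9° → track 233.4°, groundspeed 224.5 kt
Leg 6: heading 240.1°; drift -11.1° → track 229.0°, groundspeed 228.0 kt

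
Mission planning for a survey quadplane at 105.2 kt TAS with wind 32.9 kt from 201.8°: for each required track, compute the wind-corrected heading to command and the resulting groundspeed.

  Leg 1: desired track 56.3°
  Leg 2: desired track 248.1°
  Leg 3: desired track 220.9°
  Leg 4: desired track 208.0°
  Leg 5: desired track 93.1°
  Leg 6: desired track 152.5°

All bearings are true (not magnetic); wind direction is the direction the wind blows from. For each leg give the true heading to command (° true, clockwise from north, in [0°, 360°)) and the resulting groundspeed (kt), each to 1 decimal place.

Leg 1: heading=66.5°, groundspeed=130.7 kt
Leg 2: heading=235.0°, groundspeed=79.7 kt
Leg 3: heading=215.0°, groundspeed=73.6 kt
Leg 4: heading=206.1°, groundspeed=72.4 kt
Leg 5: heading=110.3°, groundspeed=111.0 kt
Leg 6: heading=166.2°, groundspeed=80.7 kt

Leg 1: desired track 56.3°; wind correction +10.2° → command heading 66.5°, groundspeed 130.7 kt
Leg 2: desired track 248.1°; wind correction -13.1° → command heading 235.0°, groundspeed 79.7 kt
Leg 3: desired track 220.9°; wind correction -5.9° → command heading 215.0°, groundspeed 73.6 kt
Leg 4: desired track 208.0°; wind correction -1.9° → command heading 206.1°, groundspeed 72.4 kt
Leg 5: desired track 93.1°; wind correction +17.2° → command heading 110.3°, groundspeed 111.0 kt
Leg 6: desired track 152.5°; wind correction +13.7° → command heading 166.2°, groundspeed 80.7 kt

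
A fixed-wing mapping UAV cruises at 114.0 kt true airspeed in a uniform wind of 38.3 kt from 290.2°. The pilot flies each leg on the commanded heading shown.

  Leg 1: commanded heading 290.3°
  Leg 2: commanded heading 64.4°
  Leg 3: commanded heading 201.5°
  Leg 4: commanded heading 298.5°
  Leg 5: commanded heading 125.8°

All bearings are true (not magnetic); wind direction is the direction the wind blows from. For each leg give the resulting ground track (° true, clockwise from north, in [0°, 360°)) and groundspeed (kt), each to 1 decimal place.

Leg 1: track=290.4°, groundspeed=75.7 kt
Leg 2: track=75.4°, groundspeed=143.4 kt
Leg 3: track=182.8°, groundspeed=119.4 kt
Leg 4: track=302.7°, groundspeed=76.3 kt
Leg 5: track=121.9°, groundspeed=151.2 kt

Leg 1: heading 290.3°; drift +0.1° → track 290.4°, groundspeed 75.7 kt
Leg 2: heading 64.4°; drift +11.0° → track 75.4°, groundspeed 143.4 kt
Leg 3: heading 201.5°; drift -18.7° → track 182.8°, groundspeed 119.4 kt
Leg 4: heading 298.5°; drift +4.2° → track 302.7°, groundspeed 76.3 kt
Leg 5: heading 125.8°; drift -3.9° → track 121.9°, groundspeed 151.2 kt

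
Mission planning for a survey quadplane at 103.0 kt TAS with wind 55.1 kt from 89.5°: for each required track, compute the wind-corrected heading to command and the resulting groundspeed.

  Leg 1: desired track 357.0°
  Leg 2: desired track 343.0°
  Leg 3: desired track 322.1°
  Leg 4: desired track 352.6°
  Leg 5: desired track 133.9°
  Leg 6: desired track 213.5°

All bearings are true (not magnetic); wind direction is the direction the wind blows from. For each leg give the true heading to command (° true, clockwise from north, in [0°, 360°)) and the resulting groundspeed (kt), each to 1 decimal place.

Leg 1: heading=29.3°, groundspeed=89.5 kt
Leg 2: heading=13.9°, groundspeed=104.1 kt
Leg 3: heading=347.2°, groundspeed=126.7 kt
Leg 4: heading=24.7°, groundspeed=93.9 kt
Leg 5: heading=111.9°, groundspeed=56.1 kt
Leg 6: heading=187.2°, groundspeed=123.1 kt

Leg 1: desired track 357.0°; wind correction +32.3° → command heading 29.3°, groundspeed 89.5 kt
Leg 2: desired track 343.0°; wind correction +30.9° → command heading 13.9°, groundspeed 104.1 kt
Leg 3: desired track 322.1°; wind correction +25.1° → command heading 347.2°, groundspeed 126.7 kt
Leg 4: desired track 352.6°; wind correction +32.1° → command heading 24.7°, groundspeed 93.9 kt
Leg 5: desired track 133.9°; wind correction -22.0° → command heading 111.9°, groundspeed 56.1 kt
Leg 6: desired track 213.5°; wind correction -26.3° → command heading 187.2°, groundspeed 123.1 kt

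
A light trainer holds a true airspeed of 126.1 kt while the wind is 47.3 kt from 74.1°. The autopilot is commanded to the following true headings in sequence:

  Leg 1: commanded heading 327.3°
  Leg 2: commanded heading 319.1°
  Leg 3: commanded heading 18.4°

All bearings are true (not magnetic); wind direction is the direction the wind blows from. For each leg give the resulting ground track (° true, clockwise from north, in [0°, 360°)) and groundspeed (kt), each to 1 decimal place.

Leg 1: heading 327.3°; drift -18.0° → track 309.3°, groundspeed 146.9 kt
Leg 2: heading 319.1°; drift -16.4° → track 302.7°, groundspeed 152.2 kt
Leg 3: heading 18.4°; drift -21.5° → track 356.9°, groundspeed 106.8 kt

Leg 1: track=309.3°, groundspeed=146.9 kt
Leg 2: track=302.7°, groundspeed=152.2 kt
Leg 3: track=356.9°, groundspeed=106.8 kt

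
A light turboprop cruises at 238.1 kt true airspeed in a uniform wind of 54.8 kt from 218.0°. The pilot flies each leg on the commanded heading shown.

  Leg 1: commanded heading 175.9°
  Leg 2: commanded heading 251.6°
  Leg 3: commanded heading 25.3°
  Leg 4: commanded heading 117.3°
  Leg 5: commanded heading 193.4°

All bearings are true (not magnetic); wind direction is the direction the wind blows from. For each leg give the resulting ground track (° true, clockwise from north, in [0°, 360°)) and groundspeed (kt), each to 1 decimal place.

Leg 1: track=165.4°, groundspeed=200.8 kt
Leg 2: track=260.6°, groundspeed=194.8 kt
Leg 3: track=27.7°, groundspeed=291.8 kt
Leg 4: track=105.1°, groundspeed=254.0 kt
Leg 5: track=186.5°, groundspeed=189.7 kt

Leg 1: heading 175.9°; drift -10.5° → track 165.4°, groundspeed 200.8 kt
Leg 2: heading 251.6°; drift +9.0° → track 260.6°, groundspeed 194.8 kt
Leg 3: heading 25.3°; drift +2.4° → track 27.7°, groundspeed 291.8 kt
Leg 4: heading 117.3°; drift -12.2° → track 105.1°, groundspeed 254.0 kt
Leg 5: heading 193.4°; drift -6.9° → track 186.5°, groundspeed 189.7 kt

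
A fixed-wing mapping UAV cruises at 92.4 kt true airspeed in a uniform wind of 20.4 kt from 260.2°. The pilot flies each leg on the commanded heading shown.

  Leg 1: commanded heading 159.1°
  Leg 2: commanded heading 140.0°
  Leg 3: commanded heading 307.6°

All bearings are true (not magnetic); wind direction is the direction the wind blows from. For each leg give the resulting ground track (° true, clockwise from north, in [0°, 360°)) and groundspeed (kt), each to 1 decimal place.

Leg 1: heading 159.1°; drift -11.7° → track 147.4°, groundspeed 98.4 kt
Leg 2: heading 140.0°; drift -9.7° → track 130.3°, groundspeed 104.2 kt
Leg 3: heading 307.6°; drift +10.8° → track 318.4°, groundspeed 80.0 kt

Leg 1: track=147.4°, groundspeed=98.4 kt
Leg 2: track=130.3°, groundspeed=104.2 kt
Leg 3: track=318.4°, groundspeed=80.0 kt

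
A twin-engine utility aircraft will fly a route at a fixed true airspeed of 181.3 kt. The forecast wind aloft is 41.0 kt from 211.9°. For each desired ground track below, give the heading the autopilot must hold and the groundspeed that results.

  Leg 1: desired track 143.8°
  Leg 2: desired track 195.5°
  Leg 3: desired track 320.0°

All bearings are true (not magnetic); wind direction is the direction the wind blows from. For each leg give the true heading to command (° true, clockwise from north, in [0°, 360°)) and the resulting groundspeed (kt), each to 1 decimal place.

Leg 1: heading=155.9°, groundspeed=162.0 kt
Leg 2: heading=199.2°, groundspeed=141.6 kt
Leg 3: heading=307.6°, groundspeed=189.8 kt

Leg 1: desired track 143.8°; wind correction +12.1° → command heading 155.9°, groundspeed 162.0 kt
Leg 2: desired track 195.5°; wind correction +3.7° → command heading 199.2°, groundspeed 141.6 kt
Leg 3: desired track 320.0°; wind correction -12.4° → command heading 307.6°, groundspeed 189.8 kt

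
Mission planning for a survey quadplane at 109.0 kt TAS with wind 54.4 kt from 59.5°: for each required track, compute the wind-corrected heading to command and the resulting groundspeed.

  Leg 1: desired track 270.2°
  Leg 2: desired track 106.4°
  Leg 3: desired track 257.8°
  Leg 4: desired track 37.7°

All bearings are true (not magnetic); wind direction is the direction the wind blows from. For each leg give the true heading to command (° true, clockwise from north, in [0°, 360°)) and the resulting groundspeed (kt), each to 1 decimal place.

Leg 1: heading=285.0°, groundspeed=152.2 kt
Leg 2: heading=85.0°, groundspeed=64.3 kt
Leg 3: heading=266.8°, groundspeed=159.3 kt
Leg 4: heading=48.4°, groundspeed=56.6 kt

Leg 1: desired track 270.2°; wind correction +14.8° → command heading 285.0°, groundspeed 152.2 kt
Leg 2: desired track 106.4°; wind correction -21.4° → command heading 85.0°, groundspeed 64.3 kt
Leg 3: desired track 257.8°; wind correction +9.0° → command heading 266.8°, groundspeed 159.3 kt
Leg 4: desired track 37.7°; wind correction +10.7° → command heading 48.4°, groundspeed 56.6 kt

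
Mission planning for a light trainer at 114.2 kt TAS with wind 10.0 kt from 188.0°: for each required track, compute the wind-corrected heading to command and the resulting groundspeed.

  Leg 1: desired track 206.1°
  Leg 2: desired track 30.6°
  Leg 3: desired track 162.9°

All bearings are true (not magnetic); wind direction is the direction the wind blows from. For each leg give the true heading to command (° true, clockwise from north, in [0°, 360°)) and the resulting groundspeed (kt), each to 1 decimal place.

Leg 1: heading=204.5°, groundspeed=104.7 kt
Leg 2: heading=32.5°, groundspeed=123.4 kt
Leg 3: heading=165.0°, groundspeed=105.1 kt

Leg 1: desired track 206.1°; wind correction -1.6° → command heading 204.5°, groundspeed 104.7 kt
Leg 2: desired track 30.6°; wind correction +1.9° → command heading 32.5°, groundspeed 123.4 kt
Leg 3: desired track 162.9°; wind correction +2.1° → command heading 165.0°, groundspeed 105.1 kt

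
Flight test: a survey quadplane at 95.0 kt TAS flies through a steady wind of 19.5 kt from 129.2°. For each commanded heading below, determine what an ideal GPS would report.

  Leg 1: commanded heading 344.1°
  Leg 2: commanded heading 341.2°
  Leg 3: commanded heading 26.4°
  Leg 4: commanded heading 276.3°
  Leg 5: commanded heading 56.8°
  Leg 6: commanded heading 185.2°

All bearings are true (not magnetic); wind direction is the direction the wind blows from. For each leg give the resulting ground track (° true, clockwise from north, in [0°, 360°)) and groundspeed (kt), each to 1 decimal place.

Leg 1: track=338.4°, groundspeed=111.6 kt
Leg 2: track=335.9°, groundspeed=112.0 kt
Leg 3: track=15.6°, groundspeed=101.1 kt
Leg 4: track=281.7°, groundspeed=111.9 kt
Leg 5: track=45.0°, groundspeed=91.0 kt
Leg 6: track=196.1°, groundspeed=85.6 kt

Leg 1: heading 344.1°; drift -5.7° → track 338.4°, groundspeed 111.6 kt
Leg 2: heading 341.2°; drift -5.3° → track 335.9°, groundspeed 112.0 kt
Leg 3: heading 26.4°; drift -10.8° → track 15.6°, groundspeed 101.1 kt
Leg 4: heading 276.3°; drift +5.4° → track 281.7°, groundspeed 111.9 kt
Leg 5: heading 56.8°; drift -11.8° → track 45.0°, groundspeed 91.0 kt
Leg 6: heading 185.2°; drift +10.9° → track 196.1°, groundspeed 85.6 kt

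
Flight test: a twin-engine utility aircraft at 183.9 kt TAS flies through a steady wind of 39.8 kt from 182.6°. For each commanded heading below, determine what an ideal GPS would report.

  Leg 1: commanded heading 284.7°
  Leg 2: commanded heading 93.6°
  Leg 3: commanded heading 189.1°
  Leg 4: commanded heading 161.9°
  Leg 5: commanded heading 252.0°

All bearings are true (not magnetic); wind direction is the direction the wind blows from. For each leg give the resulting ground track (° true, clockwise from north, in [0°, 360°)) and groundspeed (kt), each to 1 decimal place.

Leg 1: heading 284.7°; drift +11.4° → track 296.1°, groundspeed 196.1 kt
Leg 2: heading 93.6°; drift -12.3° → track 81.3°, groundspeed 187.5 kt
Leg 3: heading 189.1°; drift +1.8° → track 190.9°, groundspeed 144.4 kt
Leg 4: heading 161.9°; drift -5.5° → track 156.4°, groundspeed 147.3 kt
Leg 5: heading 252.0°; drift +12.4° → track 264.4°, groundspeed 173.9 kt

Leg 1: track=296.1°, groundspeed=196.1 kt
Leg 2: track=81.3°, groundspeed=187.5 kt
Leg 3: track=190.9°, groundspeed=144.4 kt
Leg 4: track=156.4°, groundspeed=147.3 kt
Leg 5: track=264.4°, groundspeed=173.9 kt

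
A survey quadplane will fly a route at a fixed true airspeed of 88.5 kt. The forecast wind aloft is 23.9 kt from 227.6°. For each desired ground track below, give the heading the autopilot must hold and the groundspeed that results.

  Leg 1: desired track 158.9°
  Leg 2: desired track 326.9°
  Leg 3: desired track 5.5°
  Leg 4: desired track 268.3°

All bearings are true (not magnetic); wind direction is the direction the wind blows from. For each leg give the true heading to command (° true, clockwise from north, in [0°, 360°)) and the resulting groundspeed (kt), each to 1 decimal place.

Leg 1: heading=173.5°, groundspeed=77.0 kt
Leg 2: heading=311.4°, groundspeed=89.2 kt
Leg 3: heading=355.1°, groundspeed=104.8 kt
Leg 4: heading=258.2°, groundspeed=69.0 kt

Leg 1: desired track 158.9°; wind correction +14.6° → command heading 173.5°, groundspeed 77.0 kt
Leg 2: desired track 326.9°; wind correction -15.5° → command heading 311.4°, groundspeed 89.2 kt
Leg 3: desired track 5.5°; wind correction -10.4° → command heading 355.1°, groundspeed 104.8 kt
Leg 4: desired track 268.3°; wind correction -10.1° → command heading 258.2°, groundspeed 69.0 kt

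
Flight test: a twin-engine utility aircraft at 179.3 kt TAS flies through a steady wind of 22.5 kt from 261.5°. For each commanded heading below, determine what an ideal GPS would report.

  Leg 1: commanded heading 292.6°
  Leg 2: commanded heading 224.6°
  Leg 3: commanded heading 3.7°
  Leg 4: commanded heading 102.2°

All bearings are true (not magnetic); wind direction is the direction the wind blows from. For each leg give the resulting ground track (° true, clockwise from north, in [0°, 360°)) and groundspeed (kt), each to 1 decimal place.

Leg 1: track=296.8°, groundspeed=160.5 kt
Leg 2: track=219.8°, groundspeed=161.9 kt
Leg 3: track=10.5°, groundspeed=185.4 kt
Leg 4: track=99.9°, groundspeed=200.5 kt

Leg 1: heading 292.6°; drift +4.2° → track 296.8°, groundspeed 160.5 kt
Leg 2: heading 224.6°; drift -4.8° → track 219.8°, groundspeed 161.9 kt
Leg 3: heading 3.7°; drift +6.8° → track 10.5°, groundspeed 185.4 kt
Leg 4: heading 102.2°; drift -2.3° → track 99.9°, groundspeed 200.5 kt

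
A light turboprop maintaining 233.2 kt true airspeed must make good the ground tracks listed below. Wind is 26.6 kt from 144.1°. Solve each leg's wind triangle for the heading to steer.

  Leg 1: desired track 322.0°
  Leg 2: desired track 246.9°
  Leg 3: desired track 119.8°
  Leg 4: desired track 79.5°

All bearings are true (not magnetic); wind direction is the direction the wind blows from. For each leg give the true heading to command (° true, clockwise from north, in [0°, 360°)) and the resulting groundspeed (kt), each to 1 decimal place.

Leg 1: heading=321.8°, groundspeed=259.8 kt
Leg 2: heading=240.5°, groundspeed=237.6 kt
Leg 3: heading=122.5°, groundspeed=208.7 kt
Leg 4: heading=85.4°, groundspeed=220.5 kt

Leg 1: desired track 322.0°; wind correction -0.2° → command heading 321.8°, groundspeed 259.8 kt
Leg 2: desired track 246.9°; wind correction -6.4° → command heading 240.5°, groundspeed 237.6 kt
Leg 3: desired track 119.8°; wind correction +2.7° → command heading 122.5°, groundspeed 208.7 kt
Leg 4: desired track 79.5°; wind correction +5.9° → command heading 85.4°, groundspeed 220.5 kt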